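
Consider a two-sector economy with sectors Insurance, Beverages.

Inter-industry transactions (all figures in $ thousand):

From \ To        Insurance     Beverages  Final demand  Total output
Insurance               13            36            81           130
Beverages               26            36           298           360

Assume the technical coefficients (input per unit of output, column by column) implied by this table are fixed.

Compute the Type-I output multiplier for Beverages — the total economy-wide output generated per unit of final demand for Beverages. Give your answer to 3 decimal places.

Technical coefficients a_ij = z_ij / X_j:
  a_II = 13/130 = 0.10, a_BI = 26/130 = 0.20
  a_IB = 36/360 = 0.10, a_BB = 36/360 = 0.10
I − A =
  [   0.90    -0.10]
  [  -0.20     0.90]
det(I−A) = (0.90)(0.90) − (-0.10)(-0.20) = 0.7900
adj(I−A) = [[0.90, 0.10], [0.20, 0.90]]
(I − A)⁻¹ = adj(I−A) / det(I−A) ≈
  [   1.1392     0.1266]
  [   0.2532     1.1392]
The output multiplier for sector j is the column-j sum of the Leontief inverse (I − A)⁻¹ = adj(I−A) / det(I−A).
Column B of adj(I−A): (0.10, 0.90); det(I−A) = 0.7900.
m_B = (0.10 + 0.90) / 0.7900 = 1.00 / 0.7900 ≈ 1.266.

m_B = 1.266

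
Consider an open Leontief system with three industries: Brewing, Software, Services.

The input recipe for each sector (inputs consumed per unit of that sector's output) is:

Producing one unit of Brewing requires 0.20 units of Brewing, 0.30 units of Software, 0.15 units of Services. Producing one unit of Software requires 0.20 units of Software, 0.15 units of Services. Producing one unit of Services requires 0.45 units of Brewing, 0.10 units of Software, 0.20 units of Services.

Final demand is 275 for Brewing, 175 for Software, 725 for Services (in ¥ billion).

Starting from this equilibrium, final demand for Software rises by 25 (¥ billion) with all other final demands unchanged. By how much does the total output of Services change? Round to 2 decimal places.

Δx_3 = 7.05

I − A =
  [   0.80     0.00    -0.45]
  [  -0.30     0.80    -0.10]
  [  -0.15    -0.15     0.80]
Cofactors of I−A, C_ij = (−1)^(i+j)·(minor ij) (rows/columns in the sector order above):
  C_11 = (0.80)(0.80) − (-0.10)(-0.15) = 0.6250
  C_12 = −[(-0.30)(0.80) − (-0.10)(-0.15)] = 0.2550
  C_13 = (-0.30)(-0.15) − (0.80)(-0.15) = 0.1650
  C_21 = −[(0.00)(0.80) − (-0.45)(-0.15)] = 0.0675
  C_22 = (0.80)(0.80) − (-0.45)(-0.15) = 0.5725
  C_23 = −[(0.80)(-0.15) − (0.00)(-0.15)] = 0.1200
  C_31 = (0.00)(-0.10) − (-0.45)(0.80) = 0.3600
  C_32 = −[(0.80)(-0.10) − (-0.45)(-0.30)] = 0.2150
  C_33 = (0.80)(0.80) − (0.00)(-0.30) = 0.6400
det(I−A) = Σ_j (I−A)_1j·C_1j = (0.80)(0.6250) + (0.00)(0.2550) + (-0.45)(0.1650) = 0.42575
adj(I−A) = Cᵀ =
  [ 0.6250   0.0675   0.3600]
  [ 0.2550   0.5725   0.2150]
  [ 0.1650   0.1200   0.6400]
(I − A)⁻¹ = adj(I−A) / det(I−A) ≈
  [   1.4680     0.1585     0.8456]
  [   0.5989     1.3447     0.5050]
  [   0.3876     0.2819     1.5032]
Δx = (I − A)⁻¹ Δd with Δd having +25 in the Software component and 0 elsewhere.
So Δx_3 = L_32 · (+25), where L_32 = adj(I−A)_32 / det(I−A) = 0.1200 / 0.42575.
Δx_3 = 0.1200 × (+25) / 0.42575 = 3.00 / 0.42575 ≈ 7.05.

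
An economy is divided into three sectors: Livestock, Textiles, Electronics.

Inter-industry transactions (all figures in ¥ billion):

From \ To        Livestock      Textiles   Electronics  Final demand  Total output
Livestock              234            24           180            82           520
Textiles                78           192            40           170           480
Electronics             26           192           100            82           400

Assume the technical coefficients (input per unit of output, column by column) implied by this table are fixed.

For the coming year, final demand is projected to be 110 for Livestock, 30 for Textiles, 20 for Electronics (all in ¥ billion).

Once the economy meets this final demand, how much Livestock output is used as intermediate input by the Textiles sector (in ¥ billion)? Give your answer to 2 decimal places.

z_LT = 7.56

Technical coefficients a_ij = z_ij / X_j:
  a_LL = 234/520 = 0.45, a_TL = 78/520 = 0.15, a_EL = 26/520 = 0.05
  a_LT = 24/480 = 0.05, a_TT = 192/480 = 0.40, a_ET = 192/480 = 0.40
  a_LE = 180/400 = 0.45, a_TE = 40/400 = 0.10, a_EE = 100/400 = 0.25
I − A =
  [   0.55    -0.05    -0.45]
  [  -0.15     0.60    -0.10]
  [  -0.05    -0.40     0.75]
Cofactors of I−A, C_ij = (−1)^(i+j)·(minor ij) (rows/columns in the sector order above):
  C_11 = (0.60)(0.75) − (-0.10)(-0.40) = 0.4100
  C_12 = −[(-0.15)(0.75) − (-0.10)(-0.05)] = 0.1175
  C_13 = (-0.15)(-0.40) − (0.60)(-0.05) = 0.0900
  C_21 = −[(-0.05)(0.75) − (-0.45)(-0.40)] = 0.2175
  C_22 = (0.55)(0.75) − (-0.45)(-0.05) = 0.3900
  C_23 = −[(0.55)(-0.40) − (-0.05)(-0.05)] = 0.2225
  C_31 = (-0.05)(-0.10) − (-0.45)(0.60) = 0.2750
  C_32 = −[(0.55)(-0.10) − (-0.45)(-0.15)] = 0.1225
  C_33 = (0.55)(0.60) − (-0.05)(-0.15) = 0.3225
det(I−A) = Σ_j (I−A)_1j·C_1j = (0.55)(0.4100) + (-0.05)(0.1175) + (-0.45)(0.0900) = 0.179125
adj(I−A) = Cᵀ =
  [ 0.4100   0.2175   0.2750]
  [ 0.1175   0.3900   0.1225]
  [ 0.0900   0.2225   0.3225]
(I − A)⁻¹ = adj(I−A) / det(I−A) ≈
  [   2.2889     1.2142     1.5352]
  [   0.6560     2.1773     0.6839]
  [   0.5024     1.2421     1.8004]
First solve x = (I − A)⁻¹ d = adj(I−A)·d / det(I−A); in particular x_T = (0.1175·110 + 0.3900·30 + 0.1225·20) / 0.179125 = 27.075 / 0.179125 ≈ 151.1514.
Intermediate flow from L to T: z_LT = a_LT · x_T = 0.05 × 27.075 / 0.179125 = 1.35375 / 0.179125 ≈ 7.56.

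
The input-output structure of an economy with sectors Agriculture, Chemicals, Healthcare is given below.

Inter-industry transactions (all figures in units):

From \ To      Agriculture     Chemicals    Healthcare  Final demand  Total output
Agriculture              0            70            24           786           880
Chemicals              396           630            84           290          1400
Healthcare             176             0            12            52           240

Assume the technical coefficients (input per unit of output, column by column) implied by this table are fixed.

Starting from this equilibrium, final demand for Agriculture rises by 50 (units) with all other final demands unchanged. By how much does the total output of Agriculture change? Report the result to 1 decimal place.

Technical coefficients a_ij = z_ij / X_j:
  a_11 = 0/880 = 0.00, a_21 = 396/880 = 0.45, a_31 = 176/880 = 0.20
  a_12 = 70/1400 = 0.05, a_22 = 630/1400 = 0.45, a_32 = 0/1400 = 0.00
  a_13 = 24/240 = 0.10, a_23 = 84/240 = 0.35, a_33 = 12/240 = 0.05
I − A =
  [   1.00    -0.05    -0.10]
  [  -0.45     0.55    -0.35]
  [  -0.20     0.00     0.95]
Cofactors of I−A, C_ij = (−1)^(i+j)·(minor ij) (rows/columns in the sector order above):
  C_11 = (0.55)(0.95) − (-0.35)(0.00) = 0.5225
  C_12 = −[(-0.45)(0.95) − (-0.35)(-0.20)] = 0.4975
  C_13 = (-0.45)(0.00) − (0.55)(-0.20) = 0.1100
  C_21 = −[(-0.05)(0.95) − (-0.10)(0.00)] = 0.0475
  C_22 = (1.00)(0.95) − (-0.10)(-0.20) = 0.9300
  C_23 = −[(1.00)(0.00) − (-0.05)(-0.20)] = 0.0100
  C_31 = (-0.05)(-0.35) − (-0.10)(0.55) = 0.0725
  C_32 = −[(1.00)(-0.35) − (-0.10)(-0.45)] = 0.3950
  C_33 = (1.00)(0.55) − (-0.05)(-0.45) = 0.5275
det(I−A) = Σ_j (I−A)_1j·C_1j = (1.00)(0.5225) + (-0.05)(0.4975) + (-0.10)(0.1100) = 0.486625
adj(I−A) = Cᵀ =
  [ 0.5225   0.0475   0.0725]
  [ 0.4975   0.9300   0.3950]
  [ 0.1100   0.0100   0.5275]
(I − A)⁻¹ = adj(I−A) / det(I−A) ≈
  [   1.0737     0.0976     0.1490]
  [   1.0223     1.9111     0.8117]
  [   0.2260     0.0205     1.0840]
Δx = (I − A)⁻¹ Δd with Δd having +50 in the Agriculture component and 0 elsewhere.
So Δx_1 = L_11 · (+50), where L_11 = adj(I−A)_11 / det(I−A) = 0.5225 / 0.486625.
Δx_1 = 0.5225 × (+50) / 0.486625 = 26.125 / 0.486625 ≈ 53.7.

Δx_1 = 53.7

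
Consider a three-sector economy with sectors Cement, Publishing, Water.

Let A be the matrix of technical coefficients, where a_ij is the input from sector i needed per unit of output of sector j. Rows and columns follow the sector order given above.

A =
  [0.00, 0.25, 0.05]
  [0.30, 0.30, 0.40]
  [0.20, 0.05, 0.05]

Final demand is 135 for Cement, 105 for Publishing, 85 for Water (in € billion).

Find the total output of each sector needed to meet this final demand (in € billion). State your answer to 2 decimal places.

x_C = 226.65, x_P = 335.62, x_W = 154.85

I − A =
  [   1.00    -0.25    -0.05]
  [  -0.30     0.70    -0.40]
  [  -0.20    -0.05     0.95]
Cofactors of I−A, C_ij = (−1)^(i+j)·(minor ij) (rows/columns in the sector order above):
  C_11 = (0.70)(0.95) − (-0.40)(-0.05) = 0.6450
  C_12 = −[(-0.30)(0.95) − (-0.40)(-0.20)] = 0.3650
  C_13 = (-0.30)(-0.05) − (0.70)(-0.20) = 0.1550
  C_21 = −[(-0.25)(0.95) − (-0.05)(-0.05)] = 0.2400
  C_22 = (1.00)(0.95) − (-0.05)(-0.20) = 0.9400
  C_23 = −[(1.00)(-0.05) − (-0.25)(-0.20)] = 0.1000
  C_31 = (-0.25)(-0.40) − (-0.05)(0.70) = 0.1350
  C_32 = −[(1.00)(-0.40) − (-0.05)(-0.30)] = 0.4150
  C_33 = (1.00)(0.70) − (-0.25)(-0.30) = 0.6250
det(I−A) = Σ_j (I−A)_1j·C_1j = (1.00)(0.6450) + (-0.25)(0.3650) + (-0.05)(0.1550) = 0.5460
adj(I−A) = Cᵀ =
  [ 0.6450   0.2400   0.1350]
  [ 0.3650   0.9400   0.4150]
  [ 0.1550   0.1000   0.6250]
(I − A)⁻¹ = adj(I−A) / det(I−A) ≈
  [   1.1813     0.4396     0.2473]
  [   0.6685     1.7216     0.7601]
  [   0.2839     0.1832     1.1447]
x = (I − A)⁻¹ d = adj(I−A)·d / det(I−A), with det(I−A) = 0.5460:
  x_C = (0.6450·135 + 0.2400·105 + 0.1350·85) / 0.5460 = 123.75 / 0.5460 ≈ 226.65
  x_P = (0.3650·135 + 0.9400·105 + 0.4150·85) / 0.5460 = 183.25 / 0.5460 ≈ 335.62
  x_W = (0.1550·135 + 0.1000·105 + 0.6250·85) / 0.5460 = 84.55 / 0.5460 ≈ 154.85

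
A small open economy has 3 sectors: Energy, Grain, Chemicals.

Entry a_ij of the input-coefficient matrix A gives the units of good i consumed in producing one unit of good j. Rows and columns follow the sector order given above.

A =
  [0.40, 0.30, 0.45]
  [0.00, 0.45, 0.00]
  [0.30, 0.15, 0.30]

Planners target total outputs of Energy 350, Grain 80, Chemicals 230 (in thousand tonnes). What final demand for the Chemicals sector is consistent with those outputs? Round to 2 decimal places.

I − A =
  [   0.60    -0.30    -0.45]
  [   0.00     0.55     0.00]
  [  -0.30    -0.15     0.70]
d = (I − A) x:
  d_E = (+0.60)·350 + (-0.30)·80 + (-0.45)·230 = 82.50
  d_G = (+0.00)·350 + (+0.55)·80 + (+0.00)·230 = 44.00
  d_C = (-0.30)·350 + (-0.15)·80 + (+0.70)·230 = 44.00

d_C = 44.00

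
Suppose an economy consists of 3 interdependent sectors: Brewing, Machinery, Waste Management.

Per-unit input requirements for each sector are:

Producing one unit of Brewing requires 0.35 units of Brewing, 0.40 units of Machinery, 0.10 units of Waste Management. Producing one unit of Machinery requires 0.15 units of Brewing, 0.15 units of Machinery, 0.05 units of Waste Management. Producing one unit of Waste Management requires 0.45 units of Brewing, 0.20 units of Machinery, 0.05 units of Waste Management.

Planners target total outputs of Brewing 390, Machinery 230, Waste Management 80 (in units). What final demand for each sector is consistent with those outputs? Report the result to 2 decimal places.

d_1 = 183.00, d_2 = 23.50, d_3 = 25.50

I − A =
  [   0.65    -0.15    -0.45]
  [  -0.40     0.85    -0.20]
  [  -0.10    -0.05     0.95]
d = (I − A) x:
  d_1 = (+0.65)·390 + (-0.15)·230 + (-0.45)·80 = 183.00
  d_2 = (-0.40)·390 + (+0.85)·230 + (-0.20)·80 = 23.50
  d_3 = (-0.10)·390 + (-0.05)·230 + (+0.95)·80 = 25.50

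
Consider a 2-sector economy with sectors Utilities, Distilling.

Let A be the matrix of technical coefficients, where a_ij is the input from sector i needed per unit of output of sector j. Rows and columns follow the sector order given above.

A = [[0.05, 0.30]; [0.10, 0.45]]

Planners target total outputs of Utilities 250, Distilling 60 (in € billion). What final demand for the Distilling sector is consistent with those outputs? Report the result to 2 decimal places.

I − A =
  [   0.95    -0.30]
  [  -0.10     0.55]
d = (I − A) x:
  d_1 = (+0.95)·250 + (-0.30)·60 = 219.50
  d_2 = (-0.10)·250 + (+0.55)·60 = 8.00

d_2 = 8.00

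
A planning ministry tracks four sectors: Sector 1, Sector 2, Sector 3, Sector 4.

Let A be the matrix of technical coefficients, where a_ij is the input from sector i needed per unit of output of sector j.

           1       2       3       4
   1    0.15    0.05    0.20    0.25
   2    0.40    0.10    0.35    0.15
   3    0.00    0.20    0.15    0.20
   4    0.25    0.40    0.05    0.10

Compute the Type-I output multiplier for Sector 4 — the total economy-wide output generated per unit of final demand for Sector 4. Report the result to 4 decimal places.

m_4 = 3.7977

I − A =
  [   0.85    -0.05    -0.20    -0.25]
  [  -0.40     0.90    -0.35    -0.15]
  [   0.00    -0.20     0.85    -0.20]
  [  -0.25    -0.40    -0.05     0.90]
Compute the cofactors C_ij = (−1)^(i+j)·(3×3 minor ij) of I−A; the adjugate is their transpose:
adj(I−A) = Cᵀ =
  [ 0.536000   0.177250   0.212375   0.225625]
  [ 0.351375   0.578625   0.336750   0.268875]
  [ 0.156500   0.211000   0.521375   0.194500]
  [ 0.313750   0.318125   0.237625   0.557750]
det(I−A) = Σ_j (I−A)_1j·C_1j = (0.85)(0.536000) + (-0.05)(0.351375) + (-0.20)(0.156500) + (-0.25)(0.313750) = 0.32829375
(I − A)⁻¹ = adj(I−A) / det(I−A) ≈
  [   1.63268     0.53991     0.64691     0.68727]
  [   1.07031     1.76252     1.02576     0.81901]
  [   0.47671     0.64272     1.58814     0.59246]
  [   0.95570     0.96903     0.72382     1.69894]
The output multiplier for sector j is the column-j sum of the Leontief inverse (I − A)⁻¹ = adj(I−A) / det(I−A).
Column 4 of adj(I−A): (0.225625, 0.268875, 0.194500, 0.557750); det(I−A) = 0.32829375.
m_4 = (0.225625 + 0.268875 + 0.194500 + 0.557750) / 0.32829375 = 1.24675 / 0.32829375 ≈ 3.7977.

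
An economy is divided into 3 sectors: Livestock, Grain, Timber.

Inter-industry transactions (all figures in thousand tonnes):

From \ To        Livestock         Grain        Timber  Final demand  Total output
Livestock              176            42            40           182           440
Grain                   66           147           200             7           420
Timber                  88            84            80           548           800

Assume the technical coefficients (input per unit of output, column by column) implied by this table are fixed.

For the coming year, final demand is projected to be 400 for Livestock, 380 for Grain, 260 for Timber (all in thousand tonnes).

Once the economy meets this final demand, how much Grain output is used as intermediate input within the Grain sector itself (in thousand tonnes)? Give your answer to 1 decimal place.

Technical coefficients a_ij = z_ij / X_j:
  a_11 = 176/440 = 0.40, a_21 = 66/440 = 0.15, a_31 = 88/440 = 0.20
  a_12 = 42/420 = 0.10, a_22 = 147/420 = 0.35, a_32 = 84/420 = 0.20
  a_13 = 40/800 = 0.05, a_23 = 200/800 = 0.25, a_33 = 80/800 = 0.10
I − A =
  [   0.60    -0.10    -0.05]
  [  -0.15     0.65    -0.25]
  [  -0.20    -0.20     0.90]
Cofactors of I−A, C_ij = (−1)^(i+j)·(minor ij) (rows/columns in the sector order above):
  C_11 = (0.65)(0.90) − (-0.25)(-0.20) = 0.5350
  C_12 = −[(-0.15)(0.90) − (-0.25)(-0.20)] = 0.1850
  C_13 = (-0.15)(-0.20) − (0.65)(-0.20) = 0.1600
  C_21 = −[(-0.10)(0.90) − (-0.05)(-0.20)] = 0.1000
  C_22 = (0.60)(0.90) − (-0.05)(-0.20) = 0.5300
  C_23 = −[(0.60)(-0.20) − (-0.10)(-0.20)] = 0.1400
  C_31 = (-0.10)(-0.25) − (-0.05)(0.65) = 0.0575
  C_32 = −[(0.60)(-0.25) − (-0.05)(-0.15)] = 0.1575
  C_33 = (0.60)(0.65) − (-0.10)(-0.15) = 0.3750
det(I−A) = Σ_j (I−A)_1j·C_1j = (0.60)(0.5350) + (-0.10)(0.1850) + (-0.05)(0.1600) = 0.2945
adj(I−A) = Cᵀ =
  [ 0.5350   0.1000   0.0575]
  [ 0.1850   0.5300   0.1575]
  [ 0.1600   0.1400   0.3750]
(I − A)⁻¹ = adj(I−A) / det(I−A) ≈
  [   1.8166     0.3396     0.1952]
  [   0.6282     1.7997     0.5348]
  [   0.5433     0.4754     1.2733]
First solve x = (I − A)⁻¹ d = adj(I−A)·d / det(I−A); in particular x_2 = (0.1850·400 + 0.5300·380 + 0.1575·260) / 0.2945 = 316.35 / 0.2945 ≈ 1074.194.
Intermediate flow from 2 to 2: z_22 = a_22 · x_2 = 0.35 × 316.35 / 0.2945 = 110.7225 / 0.2945 ≈ 376.0.

z_22 = 376.0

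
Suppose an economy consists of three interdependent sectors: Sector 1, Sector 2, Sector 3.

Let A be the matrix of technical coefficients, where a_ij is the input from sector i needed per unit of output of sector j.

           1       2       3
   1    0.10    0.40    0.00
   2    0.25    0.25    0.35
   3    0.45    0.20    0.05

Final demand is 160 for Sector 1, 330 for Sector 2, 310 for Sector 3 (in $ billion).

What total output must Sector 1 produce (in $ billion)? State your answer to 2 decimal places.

x_1 = 646.28

I − A =
  [   0.90    -0.40     0.00]
  [  -0.25     0.75    -0.35]
  [  -0.45    -0.20     0.95]
Cofactors of I−A, C_ij = (−1)^(i+j)·(minor ij) (rows/columns in the sector order above):
  C_11 = (0.75)(0.95) − (-0.35)(-0.20) = 0.6425
  C_12 = −[(-0.25)(0.95) − (-0.35)(-0.45)] = 0.3950
  C_13 = (-0.25)(-0.20) − (0.75)(-0.45) = 0.3875
  C_21 = −[(-0.40)(0.95) − (0.00)(-0.20)] = 0.3800
  C_22 = (0.90)(0.95) − (0.00)(-0.45) = 0.8550
  C_23 = −[(0.90)(-0.20) − (-0.40)(-0.45)] = 0.3600
  C_31 = (-0.40)(-0.35) − (0.00)(0.75) = 0.1400
  C_32 = −[(0.90)(-0.35) − (0.00)(-0.25)] = 0.3150
  C_33 = (0.90)(0.75) − (-0.40)(-0.25) = 0.5750
det(I−A) = Σ_j (I−A)_1j·C_1j = (0.90)(0.6425) + (-0.40)(0.3950) + (0.00)(0.3875) = 0.42025
adj(I−A) = Cᵀ =
  [ 0.6425   0.3800   0.1400]
  [ 0.3950   0.8550   0.3150]
  [ 0.3875   0.3600   0.5750]
(I − A)⁻¹ = adj(I−A) / det(I−A) ≈
  [   1.5289     0.9042     0.3331]
  [   0.9399     2.0345     0.7496]
  [   0.9221     0.8566     1.3682]
x = (I − A)⁻¹ d = adj(I−A)·d / det(I−A), with det(I−A) = 0.42025:
  x_1 = (0.6425·160 + 0.3800·330 + 0.1400·310) / 0.42025 = 271.60 / 0.42025 ≈ 646.28
  x_2 = (0.3950·160 + 0.8550·330 + 0.3150·310) / 0.42025 = 443.00 / 0.42025 ≈ 1054.13
  x_3 = (0.3875·160 + 0.3600·330 + 0.5750·310) / 0.42025 = 359.05 / 0.42025 ≈ 854.37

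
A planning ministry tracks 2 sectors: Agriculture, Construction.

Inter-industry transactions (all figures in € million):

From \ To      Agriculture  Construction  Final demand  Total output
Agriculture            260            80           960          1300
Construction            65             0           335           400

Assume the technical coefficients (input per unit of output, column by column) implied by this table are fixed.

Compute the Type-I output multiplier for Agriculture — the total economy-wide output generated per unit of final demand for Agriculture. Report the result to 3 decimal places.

m_1 = 1.329

Technical coefficients a_ij = z_ij / X_j:
  a_11 = 260/1300 = 0.20, a_21 = 65/1300 = 0.05
  a_12 = 80/400 = 0.20, a_22 = 0/400 = 0.00
I − A =
  [   0.80    -0.20]
  [  -0.05     1.00]
det(I−A) = (0.80)(1.00) − (-0.20)(-0.05) = 0.7900
adj(I−A) = [[1.00, 0.20], [0.05, 0.80]]
(I − A)⁻¹ = adj(I−A) / det(I−A) ≈
  [   1.2658     0.2532]
  [   0.0633     1.0127]
The output multiplier for sector j is the column-j sum of the Leontief inverse (I − A)⁻¹ = adj(I−A) / det(I−A).
Column 1 of adj(I−A): (1.00, 0.05); det(I−A) = 0.7900.
m_1 = (1.00 + 0.05) / 0.7900 = 1.05 / 0.7900 ≈ 1.329.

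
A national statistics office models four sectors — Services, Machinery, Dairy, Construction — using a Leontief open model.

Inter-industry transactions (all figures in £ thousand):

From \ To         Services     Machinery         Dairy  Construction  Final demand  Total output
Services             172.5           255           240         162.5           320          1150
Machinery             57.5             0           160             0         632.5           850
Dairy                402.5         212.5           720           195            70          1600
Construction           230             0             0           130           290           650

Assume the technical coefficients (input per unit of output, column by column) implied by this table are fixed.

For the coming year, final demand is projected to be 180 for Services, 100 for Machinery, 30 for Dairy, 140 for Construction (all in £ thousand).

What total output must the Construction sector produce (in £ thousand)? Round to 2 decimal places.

Technical coefficients a_ij = z_ij / X_j:
  a_11 = 172.5/1150 = 0.15, a_21 = 57.5/1150 = 0.05, a_31 = 402.5/1150 = 0.35, a_41 = 230/1150 = 0.20
  a_12 = 255/850 = 0.30, a_22 = 0/850 = 0.00, a_32 = 212.5/850 = 0.25, a_42 = 0/850 = 0.00
  a_13 = 240/1600 = 0.15, a_23 = 160/1600 = 0.10, a_33 = 720/1600 = 0.45, a_43 = 0/1600 = 0.00
  a_14 = 162.5/650 = 0.25, a_24 = 0/650 = 0.00, a_34 = 195/650 = 0.30, a_44 = 130/650 = 0.20
I − A =
  [   0.85    -0.30    -0.15    -0.25]
  [  -0.05     1.00    -0.10     0.00]
  [  -0.35    -0.25     0.55    -0.30]
  [  -0.20     0.00     0.00     0.80]
Compute the cofactors C_ij = (−1)^(i+j)·(3×3 minor ij) of I−A; the adjugate is their transpose:
adj(I−A) = Cᵀ =
  [ 0.420000   0.162000   0.144000   0.185250]
  [ 0.056000   0.295500   0.069000   0.043375]
  [ 0.350000   0.259500   0.618000   0.341125]
  [ 0.105000   0.040500   0.036000   0.373125]
det(I−A) = Σ_j (I−A)_1j·C_1j = (0.85)(0.420000) + (-0.30)(0.056000) + (-0.15)(0.350000) + (-0.25)(0.105000) = 0.26145
(I − A)⁻¹ = adj(I−A) / det(I−A) ≈
  [   1.6064     0.6196     0.5508     0.7085]
  [   0.2142     1.1302     0.2639     0.1659]
  [   1.3387     0.9925     2.3637     1.3047]
  [   0.4016     0.1549     0.1377     1.4271]
x = (I − A)⁻¹ d = adj(I−A)·d / det(I−A), with det(I−A) = 0.26145:
  x_1 = (0.420000·180 + 0.162000·100 + 0.144000·30 + 0.185250·140) / 0.26145 = 122.055 / 0.26145 ≈ 466.84
  x_2 = (0.056000·180 + 0.295500·100 + 0.069000·30 + 0.043375·140) / 0.26145 = 47.7725 / 0.26145 ≈ 182.72
  x_3 = (0.350000·180 + 0.259500·100 + 0.618000·30 + 0.341125·140) / 0.26145 = 155.2475 / 0.26145 ≈ 593.79
  x_4 = (0.105000·180 + 0.040500·100 + 0.036000·30 + 0.373125·140) / 0.26145 = 76.2675 / 0.26145 ≈ 291.71

x_4 = 291.71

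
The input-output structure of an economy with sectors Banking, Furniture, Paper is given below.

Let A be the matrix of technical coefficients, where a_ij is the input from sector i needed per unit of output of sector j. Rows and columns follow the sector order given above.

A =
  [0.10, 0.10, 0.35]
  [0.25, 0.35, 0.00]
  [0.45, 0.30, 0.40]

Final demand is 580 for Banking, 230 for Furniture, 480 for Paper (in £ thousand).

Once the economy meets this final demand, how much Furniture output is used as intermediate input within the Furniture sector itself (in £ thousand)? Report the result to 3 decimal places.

I − A =
  [   0.90    -0.10    -0.35]
  [  -0.25     0.65     0.00]
  [  -0.45    -0.30     0.60]
Cofactors of I−A, C_ij = (−1)^(i+j)·(minor ij) (rows/columns in the sector order above):
  C_11 = (0.65)(0.60) − (0.00)(-0.30) = 0.3900
  C_12 = −[(-0.25)(0.60) − (0.00)(-0.45)] = 0.1500
  C_13 = (-0.25)(-0.30) − (0.65)(-0.45) = 0.3675
  C_21 = −[(-0.10)(0.60) − (-0.35)(-0.30)] = 0.1650
  C_22 = (0.90)(0.60) − (-0.35)(-0.45) = 0.3825
  C_23 = −[(0.90)(-0.30) − (-0.10)(-0.45)] = 0.3150
  C_31 = (-0.10)(0.00) − (-0.35)(0.65) = 0.2275
  C_32 = −[(0.90)(0.00) − (-0.35)(-0.25)] = 0.0875
  C_33 = (0.90)(0.65) − (-0.10)(-0.25) = 0.5600
det(I−A) = Σ_j (I−A)_1j·C_1j = (0.90)(0.3900) + (-0.10)(0.1500) + (-0.35)(0.3675) = 0.207375
adj(I−A) = Cᵀ =
  [ 0.3900   0.1650   0.2275]
  [ 0.1500   0.3825   0.0875]
  [ 0.3675   0.3150   0.5600]
(I − A)⁻¹ = adj(I−A) / det(I−A) ≈
  [   1.8807     0.7957     1.0970]
  [   0.7233     1.8445     0.4219]
  [   1.7722     1.5190     2.7004]
First solve x = (I − A)⁻¹ d = adj(I−A)·d / det(I−A); in particular x_2 = (0.1500·580 + 0.3825·230 + 0.0875·480) / 0.207375 = 216.975 / 0.207375 ≈ 1046.29295.
Intermediate flow from 2 to 2: z_22 = a_22 · x_2 = 0.35 × 216.975 / 0.207375 = 75.94125 / 0.207375 ≈ 366.203.

z_22 = 366.203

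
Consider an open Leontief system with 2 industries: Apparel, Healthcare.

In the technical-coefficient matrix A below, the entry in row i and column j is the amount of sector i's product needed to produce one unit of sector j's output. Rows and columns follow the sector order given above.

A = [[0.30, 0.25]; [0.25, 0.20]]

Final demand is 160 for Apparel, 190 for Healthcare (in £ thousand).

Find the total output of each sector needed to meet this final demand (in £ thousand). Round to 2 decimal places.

x_1 = 352.76, x_2 = 347.74

I − A =
  [   0.70    -0.25]
  [  -0.25     0.80]
det(I−A) = (0.70)(0.80) − (-0.25)(-0.25) = 0.4975
adj(I−A) = [[0.80, 0.25], [0.25, 0.70]]
(I − A)⁻¹ = adj(I−A) / det(I−A) ≈
  [   1.6080     0.5025]
  [   0.5025     1.4070]
x = (I − A)⁻¹ d = adj(I−A)·d / det(I−A), with det(I−A) = 0.4975:
  x_1 = (0.80·160 + 0.25·190) / 0.4975 = 175.50 / 0.4975 ≈ 352.76
  x_2 = (0.25·160 + 0.70·190) / 0.4975 = 173.00 / 0.4975 ≈ 347.74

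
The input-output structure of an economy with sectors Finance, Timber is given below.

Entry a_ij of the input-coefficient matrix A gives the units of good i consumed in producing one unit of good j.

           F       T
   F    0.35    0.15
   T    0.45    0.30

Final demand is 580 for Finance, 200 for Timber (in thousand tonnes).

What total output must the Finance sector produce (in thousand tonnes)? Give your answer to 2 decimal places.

x_F = 1125.16

I − A =
  [   0.65    -0.15]
  [  -0.45     0.70]
det(I−A) = (0.65)(0.70) − (-0.15)(-0.45) = 0.3875
adj(I−A) = [[0.70, 0.15], [0.45, 0.65]]
(I − A)⁻¹ = adj(I−A) / det(I−A) ≈
  [   1.8065     0.3871]
  [   1.1613     1.6774]
x = (I − A)⁻¹ d = adj(I−A)·d / det(I−A), with det(I−A) = 0.3875:
  x_F = (0.70·580 + 0.15·200) / 0.3875 = 436.00 / 0.3875 ≈ 1125.16
  x_T = (0.45·580 + 0.65·200) / 0.3875 = 391.00 / 0.3875 ≈ 1009.03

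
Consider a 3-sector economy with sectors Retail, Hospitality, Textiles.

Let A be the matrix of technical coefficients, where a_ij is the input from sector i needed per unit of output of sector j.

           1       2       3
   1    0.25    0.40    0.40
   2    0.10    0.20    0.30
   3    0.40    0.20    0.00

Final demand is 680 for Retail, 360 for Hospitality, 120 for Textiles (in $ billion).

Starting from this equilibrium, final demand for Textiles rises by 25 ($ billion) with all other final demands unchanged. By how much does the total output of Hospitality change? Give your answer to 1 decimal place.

Δx_2 = 20.0

I − A =
  [   0.75    -0.40    -0.40]
  [  -0.10     0.80    -0.30]
  [  -0.40    -0.20     1.00]
Cofactors of I−A, C_ij = (−1)^(i+j)·(minor ij) (rows/columns in the sector order above):
  C_11 = (0.80)(1.00) − (-0.30)(-0.20) = 0.7400
  C_12 = −[(-0.10)(1.00) − (-0.30)(-0.40)] = 0.2200
  C_13 = (-0.10)(-0.20) − (0.80)(-0.40) = 0.3400
  C_21 = −[(-0.40)(1.00) − (-0.40)(-0.20)] = 0.4800
  C_22 = (0.75)(1.00) − (-0.40)(-0.40) = 0.5900
  C_23 = −[(0.75)(-0.20) − (-0.40)(-0.40)] = 0.3100
  C_31 = (-0.40)(-0.30) − (-0.40)(0.80) = 0.4400
  C_32 = −[(0.75)(-0.30) − (-0.40)(-0.10)] = 0.2650
  C_33 = (0.75)(0.80) − (-0.40)(-0.10) = 0.5600
det(I−A) = Σ_j (I−A)_1j·C_1j = (0.75)(0.7400) + (-0.40)(0.2200) + (-0.40)(0.3400) = 0.3310
adj(I−A) = Cᵀ =
  [ 0.7400   0.4800   0.4400]
  [ 0.2200   0.5900   0.2650]
  [ 0.3400   0.3100   0.5600]
(I − A)⁻¹ = adj(I−A) / det(I−A) ≈
  [   2.2356     1.4502     1.3293]
  [   0.6647     1.7825     0.8006]
  [   1.0272     0.9366     1.6918]
Δx = (I − A)⁻¹ Δd with Δd having +25 in the Textiles component and 0 elsewhere.
So Δx_2 = L_23 · (+25), where L_23 = adj(I−A)_23 / det(I−A) = 0.2650 / 0.3310.
Δx_2 = 0.2650 × (+25) / 0.3310 = 6.625 / 0.3310 ≈ 20.0.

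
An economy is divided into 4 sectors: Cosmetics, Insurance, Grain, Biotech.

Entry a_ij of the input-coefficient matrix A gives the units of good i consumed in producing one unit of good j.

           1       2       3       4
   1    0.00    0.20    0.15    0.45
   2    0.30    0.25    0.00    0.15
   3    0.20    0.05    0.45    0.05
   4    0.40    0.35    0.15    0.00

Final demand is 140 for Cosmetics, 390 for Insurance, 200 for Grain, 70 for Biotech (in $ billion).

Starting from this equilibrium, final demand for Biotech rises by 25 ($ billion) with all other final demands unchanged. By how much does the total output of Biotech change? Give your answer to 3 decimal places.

I − A =
  [   1.00    -0.20    -0.15    -0.45]
  [  -0.30     0.75     0.00    -0.15]
  [  -0.20    -0.05     0.55    -0.05]
  [  -0.40    -0.35    -0.15     1.00]
Compute the cofactors C_ij = (−1)^(i+j)·(3×3 minor ij) of I−A; the adjugate is their transpose:
adj(I−A) = Cᵀ =
  [ 0.376875   0.208625   0.159750   0.208875]
  [ 0.200250   0.397000   0.096750   0.154500]
  [ 0.177750   0.134000   0.443250   0.122250]
  [ 0.247500   0.242500   0.164250   0.354750]
det(I−A) = Σ_j (I−A)_1j·C_1j = (1.00)(0.376875) + (-0.20)(0.200250) + (-0.15)(0.177750) + (-0.45)(0.247500) = 0.1987875
(I − A)⁻¹ = adj(I−A) / det(I−A) ≈
  [   1.8959     1.0495     0.8036     1.0507]
  [   1.0074     1.9971     0.4867     0.7772]
  [   0.8942     0.6741     2.2298     0.6150]
  [   1.2450     1.2199     0.8263     1.7846]
Δx = (I − A)⁻¹ Δd with Δd having +25 in the Biotech component and 0 elsewhere.
So Δx_4 = L_44 · (+25), where L_44 = adj(I−A)_44 / det(I−A) = 0.354750 / 0.1987875.
Δx_4 = 0.354750 × (+25) / 0.1987875 = 8.86875 / 0.1987875 ≈ 44.614.

Δx_4 = 44.614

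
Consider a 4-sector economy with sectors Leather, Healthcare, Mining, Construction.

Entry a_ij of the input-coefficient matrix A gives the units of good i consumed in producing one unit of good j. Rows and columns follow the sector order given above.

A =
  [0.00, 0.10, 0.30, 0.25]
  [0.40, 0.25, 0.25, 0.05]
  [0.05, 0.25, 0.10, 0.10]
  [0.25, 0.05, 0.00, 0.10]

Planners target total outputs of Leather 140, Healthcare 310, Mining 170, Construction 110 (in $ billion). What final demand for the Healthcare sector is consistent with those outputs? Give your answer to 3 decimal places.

d_2 = 128.500

I − A =
  [   1.00    -0.10    -0.30    -0.25]
  [  -0.40     0.75    -0.25    -0.05]
  [  -0.05    -0.25     0.90    -0.10]
  [  -0.25    -0.05     0.00     0.90]
d = (I − A) x:
  d_1 = (+1.00)·140 + (-0.10)·310 + (-0.30)·170 + (-0.25)·110 = 30.500
  d_2 = (-0.40)·140 + (+0.75)·310 + (-0.25)·170 + (-0.05)·110 = 128.500
  d_3 = (-0.05)·140 + (-0.25)·310 + (+0.90)·170 + (-0.10)·110 = 57.500
  d_4 = (-0.25)·140 + (-0.05)·310 + (+0.00)·170 + (+0.90)·110 = 48.500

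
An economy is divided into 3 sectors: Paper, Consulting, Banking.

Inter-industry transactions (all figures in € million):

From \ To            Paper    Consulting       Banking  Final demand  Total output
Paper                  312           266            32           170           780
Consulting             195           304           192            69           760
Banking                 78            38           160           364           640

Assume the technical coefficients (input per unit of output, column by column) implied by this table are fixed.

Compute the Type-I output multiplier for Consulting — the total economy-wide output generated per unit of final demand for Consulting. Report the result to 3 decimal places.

m_2 = 4.276

Technical coefficients a_ij = z_ij / X_j:
  a_11 = 312/780 = 0.40, a_21 = 195/780 = 0.25, a_31 = 78/780 = 0.10
  a_12 = 266/760 = 0.35, a_22 = 304/760 = 0.40, a_32 = 38/760 = 0.05
  a_13 = 32/640 = 0.05, a_23 = 192/640 = 0.30, a_33 = 160/640 = 0.25
I − A =
  [   0.60    -0.35    -0.05]
  [  -0.25     0.60    -0.30]
  [  -0.10    -0.05     0.75]
Cofactors of I−A, C_ij = (−1)^(i+j)·(minor ij) (rows/columns in the sector order above):
  C_11 = (0.60)(0.75) − (-0.30)(-0.05) = 0.4350
  C_12 = −[(-0.25)(0.75) − (-0.30)(-0.10)] = 0.2175
  C_13 = (-0.25)(-0.05) − (0.60)(-0.10) = 0.0725
  C_21 = −[(-0.35)(0.75) − (-0.05)(-0.05)] = 0.2650
  C_22 = (0.60)(0.75) − (-0.05)(-0.10) = 0.4450
  C_23 = −[(0.60)(-0.05) − (-0.35)(-0.10)] = 0.0650
  C_31 = (-0.35)(-0.30) − (-0.05)(0.60) = 0.1350
  C_32 = −[(0.60)(-0.30) − (-0.05)(-0.25)] = 0.1925
  C_33 = (0.60)(0.60) − (-0.35)(-0.25) = 0.2725
det(I−A) = Σ_j (I−A)_1j·C_1j = (0.60)(0.4350) + (-0.35)(0.2175) + (-0.05)(0.0725) = 0.18125
adj(I−A) = Cᵀ =
  [ 0.4350   0.2650   0.1350]
  [ 0.2175   0.4450   0.1925]
  [ 0.0725   0.0650   0.2725]
(I − A)⁻¹ = adj(I−A) / det(I−A) ≈
  [   2.4000     1.4621     0.7448]
  [   1.2000     2.4552     1.0621]
  [   0.4000     0.3586     1.5034]
The output multiplier for sector j is the column-j sum of the Leontief inverse (I − A)⁻¹ = adj(I−A) / det(I−A).
Column 2 of adj(I−A): (0.2650, 0.4450, 0.0650); det(I−A) = 0.18125.
m_2 = (0.2650 + 0.4450 + 0.0650) / 0.18125 = 0.775 / 0.18125 ≈ 4.276.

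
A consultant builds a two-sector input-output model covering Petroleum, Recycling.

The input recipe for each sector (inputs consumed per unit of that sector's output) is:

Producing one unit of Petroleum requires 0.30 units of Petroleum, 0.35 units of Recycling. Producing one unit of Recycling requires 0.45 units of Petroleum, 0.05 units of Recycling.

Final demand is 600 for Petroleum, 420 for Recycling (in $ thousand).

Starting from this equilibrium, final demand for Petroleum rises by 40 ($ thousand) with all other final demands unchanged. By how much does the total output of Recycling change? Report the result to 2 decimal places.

Δx_2 = 27.59

I − A =
  [   0.70    -0.45]
  [  -0.35     0.95]
det(I−A) = (0.70)(0.95) − (-0.45)(-0.35) = 0.5075
adj(I−A) = [[0.95, 0.45], [0.35, 0.70]]
(I − A)⁻¹ = adj(I−A) / det(I−A) ≈
  [   1.8719     0.8867]
  [   0.6897     1.3793]
Δx = (I − A)⁻¹ Δd with Δd having +40 in the Petroleum component and 0 elsewhere.
So Δx_2 = L_21 · (+40), where L_21 = adj(I−A)_21 / det(I−A) = 0.35 / 0.5075.
Δx_2 = 0.35 × (+40) / 0.5075 = 14.00 / 0.5075 ≈ 27.59.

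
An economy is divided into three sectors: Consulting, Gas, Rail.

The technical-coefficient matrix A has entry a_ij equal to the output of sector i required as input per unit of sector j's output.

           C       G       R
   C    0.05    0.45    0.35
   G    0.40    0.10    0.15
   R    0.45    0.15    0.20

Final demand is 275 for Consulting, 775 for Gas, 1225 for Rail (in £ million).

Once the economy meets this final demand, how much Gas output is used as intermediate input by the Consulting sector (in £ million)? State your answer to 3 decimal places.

z_GC = 1204.378

I − A =
  [   0.95    -0.45    -0.35]
  [  -0.40     0.90    -0.15]
  [  -0.45    -0.15     0.80]
Cofactors of I−A, C_ij = (−1)^(i+j)·(minor ij) (rows/columns in the sector order above):
  C_11 = (0.90)(0.80) − (-0.15)(-0.15) = 0.6975
  C_12 = −[(-0.40)(0.80) − (-0.15)(-0.45)] = 0.3875
  C_13 = (-0.40)(-0.15) − (0.90)(-0.45) = 0.4650
  C_21 = −[(-0.45)(0.80) − (-0.35)(-0.15)] = 0.4125
  C_22 = (0.95)(0.80) − (-0.35)(-0.45) = 0.6025
  C_23 = −[(0.95)(-0.15) − (-0.45)(-0.45)] = 0.3450
  C_31 = (-0.45)(-0.15) − (-0.35)(0.90) = 0.3825
  C_32 = −[(0.95)(-0.15) − (-0.35)(-0.40)] = 0.2825
  C_33 = (0.95)(0.90) − (-0.45)(-0.40) = 0.6750
det(I−A) = Σ_j (I−A)_1j·C_1j = (0.95)(0.6975) + (-0.45)(0.3875) + (-0.35)(0.4650) = 0.3255
adj(I−A) = Cᵀ =
  [ 0.6975   0.4125   0.3825]
  [ 0.3875   0.6025   0.2825]
  [ 0.4650   0.3450   0.6750]
(I − A)⁻¹ = adj(I−A) / det(I−A) ≈
  [   2.1429     1.2673     1.1751]
  [   1.1905     1.8510     0.8679]
  [   1.4286     1.0599     2.0737]
First solve x = (I − A)⁻¹ d = adj(I−A)·d / det(I−A); in particular x_C = (0.6975·275 + 0.4125·775 + 0.3825·1225) / 0.3255 = 980.0625 / 0.3255 ≈ 3010.94470.
Intermediate flow from G to C: z_GC = a_GC · x_C = 0.40 × 980.0625 / 0.3255 = 392.025 / 0.3255 ≈ 1204.378.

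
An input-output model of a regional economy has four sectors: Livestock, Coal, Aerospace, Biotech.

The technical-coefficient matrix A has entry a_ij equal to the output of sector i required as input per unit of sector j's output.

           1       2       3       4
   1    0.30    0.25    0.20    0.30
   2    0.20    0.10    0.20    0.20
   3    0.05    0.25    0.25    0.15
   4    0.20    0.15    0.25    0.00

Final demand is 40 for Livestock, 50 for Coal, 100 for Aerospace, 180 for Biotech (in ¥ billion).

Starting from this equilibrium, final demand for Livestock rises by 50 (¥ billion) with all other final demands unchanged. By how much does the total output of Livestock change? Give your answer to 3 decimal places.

I − A =
  [   0.70    -0.25    -0.20    -0.30]
  [  -0.20     0.90    -0.20    -0.20]
  [  -0.05    -0.25     0.75    -0.15]
  [  -0.20    -0.15    -0.25     1.00]
Compute the cofactors C_ij = (−1)^(i+j)·(3×3 minor ij) of I−A; the adjugate is their transpose:
adj(I−A) = Cᵀ =
  [ 0.551750   0.285125   0.313000   0.269500]
  [ 0.191000   0.434000   0.226000   0.178000]
  [ 0.135000   0.198000   0.486000   0.153000]
  [ 0.172750   0.171625   0.218000   0.378500]
det(I−A) = Σ_j (I−A)_1j·C_1j = (0.70)(0.551750) + (-0.25)(0.191000) + (-0.20)(0.135000) + (-0.30)(0.172750) = 0.25965
(I − A)⁻¹ = adj(I−A) / det(I−A) ≈
  [   2.1250     1.0981     1.2055     1.0379]
  [   0.7356     1.6715     0.8704     0.6855]
  [   0.5199     0.7626     1.8718     0.5893]
  [   0.6653     0.6610     0.8396     1.4577]
Δx = (I − A)⁻¹ Δd with Δd having +50 in the Livestock component and 0 elsewhere.
So Δx_1 = L_11 · (+50), where L_11 = adj(I−A)_11 / det(I−A) = 0.551750 / 0.25965.
Δx_1 = 0.551750 × (+50) / 0.25965 = 27.5875 / 0.25965 ≈ 106.249.

Δx_1 = 106.249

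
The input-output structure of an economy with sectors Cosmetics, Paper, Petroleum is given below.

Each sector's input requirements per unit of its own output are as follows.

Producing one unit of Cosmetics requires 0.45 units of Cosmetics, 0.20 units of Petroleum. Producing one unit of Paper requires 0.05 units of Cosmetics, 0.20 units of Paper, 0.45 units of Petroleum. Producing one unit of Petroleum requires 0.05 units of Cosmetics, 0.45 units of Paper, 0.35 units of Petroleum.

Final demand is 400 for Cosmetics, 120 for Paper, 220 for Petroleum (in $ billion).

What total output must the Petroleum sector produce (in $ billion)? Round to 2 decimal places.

I − A =
  [   0.55    -0.05    -0.05]
  [   0.00     0.80    -0.45]
  [  -0.20    -0.45     0.65]
Cofactors of I−A, C_ij = (−1)^(i+j)·(minor ij) (rows/columns in the sector order above):
  C_11 = (0.80)(0.65) − (-0.45)(-0.45) = 0.3175
  C_12 = −[(0.00)(0.65) − (-0.45)(-0.20)] = 0.0900
  C_13 = (0.00)(-0.45) − (0.80)(-0.20) = 0.1600
  C_21 = −[(-0.05)(0.65) − (-0.05)(-0.45)] = 0.0550
  C_22 = (0.55)(0.65) − (-0.05)(-0.20) = 0.3475
  C_23 = −[(0.55)(-0.45) − (-0.05)(-0.20)] = 0.2575
  C_31 = (-0.05)(-0.45) − (-0.05)(0.80) = 0.0625
  C_32 = −[(0.55)(-0.45) − (-0.05)(0.00)] = 0.2475
  C_33 = (0.55)(0.80) − (-0.05)(0.00) = 0.4400
det(I−A) = Σ_j (I−A)_1j·C_1j = (0.55)(0.3175) + (-0.05)(0.0900) + (-0.05)(0.1600) = 0.162125
adj(I−A) = Cᵀ =
  [ 0.3175   0.0550   0.0625]
  [ 0.0900   0.3475   0.2475]
  [ 0.1600   0.2575   0.4400]
(I − A)⁻¹ = adj(I−A) / det(I−A) ≈
  [   1.9584     0.3392     0.3855]
  [   0.5551     2.1434     1.5266]
  [   0.9869     1.5883     2.7140]
x = (I − A)⁻¹ d = adj(I−A)·d / det(I−A), with det(I−A) = 0.162125:
  x_1 = (0.3175·400 + 0.0550·120 + 0.0625·220) / 0.162125 = 147.35 / 0.162125 ≈ 908.87
  x_2 = (0.0900·400 + 0.3475·120 + 0.2475·220) / 0.162125 = 132.15 / 0.162125 ≈ 815.11
  x_3 = (0.1600·400 + 0.2575·120 + 0.4400·220) / 0.162125 = 191.70 / 0.162125 ≈ 1182.42

x_3 = 1182.42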